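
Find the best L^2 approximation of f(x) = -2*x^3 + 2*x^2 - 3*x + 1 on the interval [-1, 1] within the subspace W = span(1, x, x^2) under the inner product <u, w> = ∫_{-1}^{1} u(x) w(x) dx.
g(x) = 2*x^2 - 21*x/5 + 1

The best approximation g ∈ W is the orthogonal projection of f onto W. Writing g = a_0 + a_1 x + a_2 x^2, the coefficients solve the normal equations G · a = b where
  G_{ij} = <φ_i, φ_j> and b_i = <f, φ_i>, with φ_0 = 1, φ_1 = x, φ_2 = x^2.
G =
  [2, 0, 2/3]
  [0, 2/3, 0]
  [2/3, 0, 2/5],
b = (10/3, -14/5, 22/15).
Solving gives a_0 = 1, a_1 = -21/5, a_2 = 2, so
  g(x) = 2*x^2 - 21*x/5 + 1.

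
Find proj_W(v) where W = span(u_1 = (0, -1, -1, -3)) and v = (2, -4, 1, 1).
proj_W(v) = (0, 0, 0, 0)

Set up U = [u_1 | ... | u_1] ∈ R^(4×1). The projector onto W = col(U) is P = U (U^T U)^(-1) U^T.
Compute U^T U =
  [11],
and U^T v = (0).
Solve U^T U · c = U^T v for the coefficients: c = (0). The projection is proj_W(v) = U c.
Check: (v - proj_W(v)) · u_1 = 0  (should be 0).
Result: proj_W(v) = (0, 0, 0, 0).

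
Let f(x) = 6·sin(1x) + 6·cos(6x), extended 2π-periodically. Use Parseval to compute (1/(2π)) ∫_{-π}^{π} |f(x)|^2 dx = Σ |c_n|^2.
Σ |c_n|^2 = 36

Expand |f|^2 and use orthogonality of {sin(nx), cos(mx)} on [-π, π]:
  ∫_{-π}^{π} sin(nx)^2 dx = π, ∫ cos(mx)^2 dx = π, and cross terms integrate to 0.
So ∫_{-π}^{π} f(x)^2 dx = 6^2 · π + 6^2 · π = (36 + 36)π.
Divide by 2π: (36 + 36)/2 = 36.
By Parseval, this equals Σ |c_n|^2.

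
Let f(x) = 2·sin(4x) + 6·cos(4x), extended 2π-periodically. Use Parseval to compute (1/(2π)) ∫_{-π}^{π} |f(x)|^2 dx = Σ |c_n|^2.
Σ |c_n|^2 = 20

Expand |f|^2 and use orthogonality of {sin(nx), cos(mx)} on [-π, π]:
  ∫_{-π}^{π} sin(nx)^2 dx = π, ∫ cos(mx)^2 dx = π, and cross terms integrate to 0.
So ∫_{-π}^{π} f(x)^2 dx = 2^2 · π + 6^2 · π = (4 + 36)π.
Divide by 2π: (4 + 36)/2 = 20.
By Parseval, this equals Σ |c_n|^2.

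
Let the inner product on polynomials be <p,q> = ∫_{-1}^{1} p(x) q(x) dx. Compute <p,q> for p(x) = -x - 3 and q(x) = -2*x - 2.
<p,q> = 40/3

Expand the product: p(x)·q(x) = 2*x^2 + 8*x + 6.
∫_{-1}^{1} of each monomial x^k gives [2/(k+1) if k even, 0 if k odd]. Integrating term-by-term (or equivalently evaluating the antiderivative F(x) = 2*x^3/3 + 4*x^2 + 6*x at the endpoints):
  F(1) − F(−1) = 32/3 − (-8/3) = 40/3.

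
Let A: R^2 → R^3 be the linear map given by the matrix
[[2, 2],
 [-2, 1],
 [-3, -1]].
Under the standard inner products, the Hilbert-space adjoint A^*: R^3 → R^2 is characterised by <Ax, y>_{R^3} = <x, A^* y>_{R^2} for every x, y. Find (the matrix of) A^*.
A^* = A^T =
[[2, -2, -3],
 [2, 1, -1]]

For real matrices with standard dot products, the defining identity <Ax, y> = <x, A^* y> gives (Ax)^T y = x^T (A^*) y, i.e. x^T A^T y = x^T (A^*) y. Since this holds for all x, y, we must have A^* = A^T. Therefore
A^* =
[[2, -2, -3],
 [2, 1, -1]].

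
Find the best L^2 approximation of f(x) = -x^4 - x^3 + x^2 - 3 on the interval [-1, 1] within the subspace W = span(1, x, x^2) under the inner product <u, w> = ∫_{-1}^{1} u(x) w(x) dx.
g(x) = x^2/7 - 3*x/5 - 102/35

The best approximation g ∈ W is the orthogonal projection of f onto W. Writing g = a_0 + a_1 x + a_2 x^2, the coefficients solve the normal equations G · a = b where
  G_{ij} = <φ_i, φ_j> and b_i = <f, φ_i>, with φ_0 = 1, φ_1 = x, φ_2 = x^2.
G =
  [2, 0, 2/3]
  [0, 2/3, 0]
  [2/3, 0, 2/5],
b = (-86/15, -2/5, -66/35).
Solving gives a_0 = -102/35, a_1 = -3/5, a_2 = 1/7, so
  g(x) = x^2/7 - 3*x/5 - 102/35.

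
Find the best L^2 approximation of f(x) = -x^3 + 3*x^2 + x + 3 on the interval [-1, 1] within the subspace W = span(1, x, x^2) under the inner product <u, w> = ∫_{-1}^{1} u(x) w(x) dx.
g(x) = 3*x^2 + 2*x/5 + 3

The best approximation g ∈ W is the orthogonal projection of f onto W. Writing g = a_0 + a_1 x + a_2 x^2, the coefficients solve the normal equations G · a = b where
  G_{ij} = <φ_i, φ_j> and b_i = <f, φ_i>, with φ_0 = 1, φ_1 = x, φ_2 = x^2.
G =
  [2, 0, 2/3]
  [0, 2/3, 0]
  [2/3, 0, 2/5],
b = (8, 4/15, 16/5).
Solving gives a_0 = 3, a_1 = 2/5, a_2 = 3, so
  g(x) = 3*x^2 + 2*x/5 + 3.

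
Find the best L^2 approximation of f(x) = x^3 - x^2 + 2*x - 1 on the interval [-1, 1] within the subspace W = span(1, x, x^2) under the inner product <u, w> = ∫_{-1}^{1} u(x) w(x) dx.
g(x) = -x^2 + 13*x/5 - 1

The best approximation g ∈ W is the orthogonal projection of f onto W. Writing g = a_0 + a_1 x + a_2 x^2, the coefficients solve the normal equations G · a = b where
  G_{ij} = <φ_i, φ_j> and b_i = <f, φ_i>, with φ_0 = 1, φ_1 = x, φ_2 = x^2.
G =
  [2, 0, 2/3]
  [0, 2/3, 0]
  [2/3, 0, 2/5],
b = (-8/3, 26/15, -16/15).
Solving gives a_0 = -1, a_1 = 13/5, a_2 = -1, so
  g(x) = -x^2 + 13*x/5 - 1.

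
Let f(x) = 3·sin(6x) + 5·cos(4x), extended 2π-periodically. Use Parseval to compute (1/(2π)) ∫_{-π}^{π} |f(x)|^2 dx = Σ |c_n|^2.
Σ |c_n|^2 = 17

Expand |f|^2 and use orthogonality of {sin(nx), cos(mx)} on [-π, π]:
  ∫_{-π}^{π} sin(nx)^2 dx = π, ∫ cos(mx)^2 dx = π, and cross terms integrate to 0.
So ∫_{-π}^{π} f(x)^2 dx = 3^2 · π + 5^2 · π = (9 + 25)π.
Divide by 2π: (9 + 25)/2 = 17.
By Parseval, this equals Σ |c_n|^2.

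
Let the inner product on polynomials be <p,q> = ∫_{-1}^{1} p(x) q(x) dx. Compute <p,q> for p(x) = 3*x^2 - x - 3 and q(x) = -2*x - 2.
<p,q> = 28/3

Expand the product: p(x)·q(x) = -6*x^3 - 4*x^2 + 8*x + 6.
∫_{-1}^{1} of each monomial x^k gives [2/(k+1) if k even, 0 if k odd]. Integrating term-by-term (or equivalently evaluating the antiderivative F(x) = -3*x^4/2 - 4*x^3/3 + 4*x^2 + 6*x at the endpoints):
  F(1) − F(−1) = 43/6 − (-13/6) = 28/3.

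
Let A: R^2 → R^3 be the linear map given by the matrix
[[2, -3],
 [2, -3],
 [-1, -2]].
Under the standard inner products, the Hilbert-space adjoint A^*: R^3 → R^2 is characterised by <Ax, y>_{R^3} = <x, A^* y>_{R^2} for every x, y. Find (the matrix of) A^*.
A^* = A^T =
[[2, 2, -1],
 [-3, -3, -2]]

For real matrices with standard dot products, the defining identity <Ax, y> = <x, A^* y> gives (Ax)^T y = x^T (A^*) y, i.e. x^T A^T y = x^T (A^*) y. Since this holds for all x, y, we must have A^* = A^T. Therefore
A^* =
[[2, 2, -1],
 [-3, -3, -2]].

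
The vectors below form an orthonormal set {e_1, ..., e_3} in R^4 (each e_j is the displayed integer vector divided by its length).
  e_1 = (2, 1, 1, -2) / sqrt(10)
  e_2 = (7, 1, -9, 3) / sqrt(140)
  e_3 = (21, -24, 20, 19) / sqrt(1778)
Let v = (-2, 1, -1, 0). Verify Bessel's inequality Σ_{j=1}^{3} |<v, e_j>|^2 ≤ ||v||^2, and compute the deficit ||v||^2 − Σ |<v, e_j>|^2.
Σ |<v, e_j>|^2 = 746/127; ||v||^2 = 6; deficit = 16/127

Write each e_j = u_j / sqrt(<u_j, u_j>) where u_j is the displayed integer vector. Then <v, e_j> = <v, u_j> / sqrt(<u_j, u_j>), so |<v, e_j>|^2 = <v, u_j>^2 / <u_j, u_j>.
Coefficients: <v, e_1> = -4/sqrt(10), <v, e_2> = -4/sqrt(140), <v, e_3> = -86/sqrt(1778).
Square and sum: Σ |<v, e_j>|^2 = 746/127.
Compute ||v||^2 = v·v = 6.
Deficit = 6 − 746/127 = 16/127 ≥ 0, confirming Bessel's inequality. (The deficit equals ||v − Σ <v,e_j> e_j||^2, the squared distance from v to span{e_j}.)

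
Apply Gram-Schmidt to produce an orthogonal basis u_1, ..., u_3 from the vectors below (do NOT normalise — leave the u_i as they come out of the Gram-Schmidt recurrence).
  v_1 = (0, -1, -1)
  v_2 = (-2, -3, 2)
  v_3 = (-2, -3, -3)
Orthogonal basis:
  u_1 = (0, -1, -1)
  u_2 = (-2, -5/2, 5/2)
  u_3 = (-50/33, 20/33, -20/33)

Apply the Gram-Schmidt recurrence
  u_1 = v_1
  u_i = v_i − Σ_{j<i} ((v_i · u_j) / (u_j · u_j)) · u_j.

Step by step this gives:
  u_1 = (0, -1, -1)
  u_2 = (-2, -5/2, 5/2)
  u_3 = (-50/33, 20/33, -20/33)

Orthogonality check:
  u_2 · u_1 = 0 (should be 0)
  u_3 · u_1 = 0 (should be 0)
  u_3 · u_2 = 0 (should be 0)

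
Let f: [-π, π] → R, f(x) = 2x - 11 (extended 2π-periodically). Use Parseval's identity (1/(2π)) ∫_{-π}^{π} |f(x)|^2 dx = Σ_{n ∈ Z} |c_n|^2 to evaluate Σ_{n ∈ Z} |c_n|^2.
Σ |c_n|^2 = 4π^2/3 + 121

Expand and integrate term by term over [-π, π]:
  ∫ (2x)^2 dx = 4·(2π^3/3); ∫ 2·2·(-11)·x dx = 0 (odd integrand); ∫ (-11)^2 dx = 121·2π.
So (1/(2π)) ∫_{-π}^{π} (2x - 11)^2 dx = 4π^2/3 + 121 = 4π^2/3 + 121.
Parseval ⇒ Σ |c_n|^2 = 4π^2/3 + 121.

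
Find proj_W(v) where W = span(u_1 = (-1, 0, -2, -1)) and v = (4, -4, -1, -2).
proj_W(v) = (0, 0, 0, 0)

Set up U = [u_1 | ... | u_1] ∈ R^(4×1). The projector onto W = col(U) is P = U (U^T U)^(-1) U^T.
Compute U^T U =
  [6],
and U^T v = (0).
Solve U^T U · c = U^T v for the coefficients: c = (0). The projection is proj_W(v) = U c.
Check: (v - proj_W(v)) · u_1 = 0  (should be 0).
Result: proj_W(v) = (0, 0, 0, 0).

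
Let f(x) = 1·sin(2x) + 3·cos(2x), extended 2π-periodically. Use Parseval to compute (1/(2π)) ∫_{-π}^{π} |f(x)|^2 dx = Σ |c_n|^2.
Σ |c_n|^2 = 5

Expand |f|^2 and use orthogonality of {sin(nx), cos(mx)} on [-π, π]:
  ∫_{-π}^{π} sin(nx)^2 dx = π, ∫ cos(mx)^2 dx = π, and cross terms integrate to 0.
So ∫_{-π}^{π} f(x)^2 dx = 1^2 · π + 3^2 · π = (1 + 9)π.
Divide by 2π: (1 + 9)/2 = 5.
By Parseval, this equals Σ |c_n|^2.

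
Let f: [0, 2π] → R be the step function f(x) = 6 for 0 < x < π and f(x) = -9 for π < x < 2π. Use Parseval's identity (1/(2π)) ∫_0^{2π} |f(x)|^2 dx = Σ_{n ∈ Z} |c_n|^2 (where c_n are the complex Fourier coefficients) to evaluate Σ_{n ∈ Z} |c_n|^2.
Σ |c_n|^2 = 117/2

Parseval equates the L^2 energy of f (normalised by 1/(2π)) with the ℓ^2 sum of its Fourier coefficients: (1/(2π)) ∫_0^{2π} |f|^2 = Σ |c_n|^2.
Compute the left side: (1/(2π)) [∫_0^π 6^2 dx + ∫_π^{2π} (-9)^2 dx] = (1/(2π)) · (36π + 81π) = (36 + 81)/2 = 117/2.
So Σ_{n ∈ Z} |c_n|^2 = 117/2.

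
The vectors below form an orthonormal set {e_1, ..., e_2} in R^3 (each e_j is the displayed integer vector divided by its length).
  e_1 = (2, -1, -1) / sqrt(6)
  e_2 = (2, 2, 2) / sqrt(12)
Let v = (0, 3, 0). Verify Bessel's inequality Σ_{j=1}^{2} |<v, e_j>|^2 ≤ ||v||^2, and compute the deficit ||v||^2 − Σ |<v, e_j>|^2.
Σ |<v, e_j>|^2 = 9/2; ||v||^2 = 9; deficit = 9/2

Write each e_j = u_j / sqrt(<u_j, u_j>) where u_j is the displayed integer vector. Then <v, e_j> = <v, u_j> / sqrt(<u_j, u_j>), so |<v, e_j>|^2 = <v, u_j>^2 / <u_j, u_j>.
Coefficients: <v, e_1> = -3/sqrt(6), <v, e_2> = 6/sqrt(12).
Square and sum: Σ |<v, e_j>|^2 = 9/2.
Compute ||v||^2 = v·v = 9.
Deficit = 9 − 9/2 = 9/2 ≥ 0, confirming Bessel's inequality. (The deficit equals ||v − Σ <v,e_j> e_j||^2, the squared distance from v to span{e_j}.)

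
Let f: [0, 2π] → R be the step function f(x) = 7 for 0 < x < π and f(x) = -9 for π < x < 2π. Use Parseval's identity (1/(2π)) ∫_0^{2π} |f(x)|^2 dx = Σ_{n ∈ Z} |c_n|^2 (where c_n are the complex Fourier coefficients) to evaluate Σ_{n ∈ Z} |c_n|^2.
Σ |c_n|^2 = 65

Parseval equates the L^2 energy of f (normalised by 1/(2π)) with the ℓ^2 sum of its Fourier coefficients: (1/(2π)) ∫_0^{2π} |f|^2 = Σ |c_n|^2.
Compute the left side: (1/(2π)) [∫_0^π 7^2 dx + ∫_π^{2π} (-9)^2 dx] = (1/(2π)) · (49π + 81π) = (49 + 81)/2 = 65.
So Σ_{n ∈ Z} |c_n|^2 = 65.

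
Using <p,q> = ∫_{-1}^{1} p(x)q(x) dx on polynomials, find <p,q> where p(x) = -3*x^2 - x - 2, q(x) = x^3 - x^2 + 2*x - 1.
<p,q> = 34/5

Expand the product: p(x)·q(x) = -3*x^5 + 2*x^4 - 7*x^3 + 3*x^2 - 3*x + 2.
∫_{-1}^{1} of each monomial x^k gives [2/(k+1) if k even, 0 if k odd]. Integrating term-by-term (or equivalently evaluating the antiderivative F(x) = -x^6/2 + 2*x^5/5 - 7*x^4/4 + x^3 - 3*x^2/2 + 2*x at the endpoints):
  F(1) − F(−1) = -7/20 − (-143/20) = 34/5.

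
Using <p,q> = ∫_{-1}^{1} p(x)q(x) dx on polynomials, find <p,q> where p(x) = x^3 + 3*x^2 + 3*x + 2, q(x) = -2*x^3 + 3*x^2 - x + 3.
<p,q> = 708/35

Expand the product: p(x)·q(x) = -2*x^6 - 3*x^5 + 2*x^4 + 5*x^3 + 12*x^2 + 7*x + 6.
∫_{-1}^{1} of each monomial x^k gives [2/(k+1) if k even, 0 if k odd]. Integrating term-by-term (or equivalently evaluating the antiderivative F(x) = -2*x^7/7 - x^6/2 + 2*x^5/5 + 5*x^4/4 + 4*x^3 + 7*x^2/2 + 6*x at the endpoints):
  F(1) − F(−1) = 2011/140 − (-821/140) = 708/35.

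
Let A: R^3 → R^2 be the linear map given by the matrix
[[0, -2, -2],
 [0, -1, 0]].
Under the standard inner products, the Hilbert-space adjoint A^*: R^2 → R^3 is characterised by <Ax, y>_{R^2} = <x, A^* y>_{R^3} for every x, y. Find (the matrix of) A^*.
A^* = A^T =
[[0, 0],
 [-2, -1],
 [-2, 0]]

For real matrices with standard dot products, the defining identity <Ax, y> = <x, A^* y> gives (Ax)^T y = x^T (A^*) y, i.e. x^T A^T y = x^T (A^*) y. Since this holds for all x, y, we must have A^* = A^T. Therefore
A^* =
[[0, 0],
 [-2, -1],
 [-2, 0]].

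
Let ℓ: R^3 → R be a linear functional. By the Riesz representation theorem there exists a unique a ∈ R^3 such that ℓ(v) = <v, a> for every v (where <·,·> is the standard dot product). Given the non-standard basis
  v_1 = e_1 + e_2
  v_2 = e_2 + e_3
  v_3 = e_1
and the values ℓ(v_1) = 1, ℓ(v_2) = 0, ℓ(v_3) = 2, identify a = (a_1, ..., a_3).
a = (2, -1, 1)

Write a = (a_1, ..., a_3) in the standard basis. For each basis vector v_i, ℓ(v_i) = <v_i, a> is a linear equation in the a_j's. Collect the n equations into a matrix system V a = ℓ, where row i of V is v_i (expressed in the standard basis). Since V is invertible (lower-triangular with 1s on the diagonal, up to permutation), solve by back-substitution:
  V =
[[1, 1, 0],
 [0, 1, 1],
 [1, 0, 0]]
  V a = (1, 0, 2)
Solving gives a = (2, -1, 1).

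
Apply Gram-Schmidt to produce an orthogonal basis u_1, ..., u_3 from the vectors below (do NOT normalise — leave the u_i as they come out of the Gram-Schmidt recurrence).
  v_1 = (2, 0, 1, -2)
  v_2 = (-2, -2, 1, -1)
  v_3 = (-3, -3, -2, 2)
Orthogonal basis:
  u_1 = (2, 0, 1, -2)
  u_2 = (-16/9, -2, 10/9, -11/9)
  u_3 = (77/89, -147/89, -126/89, 14/89)

Apply the Gram-Schmidt recurrence
  u_1 = v_1
  u_i = v_i − Σ_{j<i} ((v_i · u_j) / (u_j · u_j)) · u_j.

Step by step this gives:
  u_1 = (2, 0, 1, -2)
  u_2 = (-16/9, -2, 10/9, -11/9)
  u_3 = (77/89, -147/89, -126/89, 14/89)

Orthogonality check:
  u_2 · u_1 = 0 (should be 0)
  u_3 · u_1 = 0 (should be 0)
  u_3 · u_2 = 0 (should be 0)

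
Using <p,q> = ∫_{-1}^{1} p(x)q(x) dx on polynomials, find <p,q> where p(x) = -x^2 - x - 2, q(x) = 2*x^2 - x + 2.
<p,q> = -182/15

Expand the product: p(x)·q(x) = -2*x^4 - x^3 - 5*x^2 - 4.
∫_{-1}^{1} of each monomial x^k gives [2/(k+1) if k even, 0 if k odd]. Integrating term-by-term (or equivalently evaluating the antiderivative F(x) = -2*x^5/5 - x^4/4 - 5*x^3/3 - 4*x at the endpoints):
  F(1) − F(−1) = -379/60 − (349/60) = -182/15.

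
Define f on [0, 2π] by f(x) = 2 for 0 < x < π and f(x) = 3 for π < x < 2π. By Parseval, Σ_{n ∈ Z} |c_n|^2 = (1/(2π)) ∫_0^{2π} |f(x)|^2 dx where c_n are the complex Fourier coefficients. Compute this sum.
Σ |c_n|^2 = 13/2

Parseval equates the L^2 energy of f (normalised by 1/(2π)) with the ℓ^2 sum of its Fourier coefficients: (1/(2π)) ∫_0^{2π} |f|^2 = Σ |c_n|^2.
Compute the left side: (1/(2π)) [∫_0^π 2^2 dx + ∫_π^{2π} 3^2 dx] = (1/(2π)) · (4π + 9π) = (4 + 9)/2 = 13/2.
So Σ_{n ∈ Z} |c_n|^2 = 13/2.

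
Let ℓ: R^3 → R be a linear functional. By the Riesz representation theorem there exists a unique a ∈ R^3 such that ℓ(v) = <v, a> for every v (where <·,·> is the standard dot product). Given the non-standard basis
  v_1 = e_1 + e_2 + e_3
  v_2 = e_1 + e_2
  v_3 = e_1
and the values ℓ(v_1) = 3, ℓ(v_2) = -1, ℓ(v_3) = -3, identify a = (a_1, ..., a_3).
a = (-3, 2, 4)

Write a = (a_1, ..., a_3) in the standard basis. For each basis vector v_i, ℓ(v_i) = <v_i, a> is a linear equation in the a_j's. Collect the n equations into a matrix system V a = ℓ, where row i of V is v_i (expressed in the standard basis). Since V is invertible (lower-triangular with 1s on the diagonal, up to permutation), solve by back-substitution:
  V =
[[1, 1, 1],
 [1, 1, 0],
 [1, 0, 0]]
  V a = (3, -1, -3)
Solving gives a = (-3, 2, 4).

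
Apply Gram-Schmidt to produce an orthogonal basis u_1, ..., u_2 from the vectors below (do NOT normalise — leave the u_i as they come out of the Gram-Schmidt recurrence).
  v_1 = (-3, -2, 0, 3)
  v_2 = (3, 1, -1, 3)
Orthogonal basis:
  u_1 = (-3, -2, 0, 3)
  u_2 = (30/11, 9/11, -1, 36/11)

Apply the Gram-Schmidt recurrence
  u_1 = v_1
  u_i = v_i − Σ_{j<i} ((v_i · u_j) / (u_j · u_j)) · u_j.

Step by step this gives:
  u_1 = (-3, -2, 0, 3)
  u_2 = (30/11, 9/11, -1, 36/11)

Orthogonality check:
  u_2 · u_1 = 0 (should be 0)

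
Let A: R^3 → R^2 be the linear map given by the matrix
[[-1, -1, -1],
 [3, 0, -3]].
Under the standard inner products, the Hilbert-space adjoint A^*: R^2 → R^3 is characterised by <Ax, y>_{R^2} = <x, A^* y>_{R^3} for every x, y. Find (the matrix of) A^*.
A^* = A^T =
[[-1, 3],
 [-1, 0],
 [-1, -3]]

For real matrices with standard dot products, the defining identity <Ax, y> = <x, A^* y> gives (Ax)^T y = x^T (A^*) y, i.e. x^T A^T y = x^T (A^*) y. Since this holds for all x, y, we must have A^* = A^T. Therefore
A^* =
[[-1, 3],
 [-1, 0],
 [-1, -3]].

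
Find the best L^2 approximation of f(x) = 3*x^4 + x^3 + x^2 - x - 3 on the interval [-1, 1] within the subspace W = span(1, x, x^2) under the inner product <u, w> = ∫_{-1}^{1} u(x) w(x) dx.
g(x) = 25*x^2/7 - 2*x/5 - 114/35

The best approximation g ∈ W is the orthogonal projection of f onto W. Writing g = a_0 + a_1 x + a_2 x^2, the coefficients solve the normal equations G · a = b where
  G_{ij} = <φ_i, φ_j> and b_i = <f, φ_i>, with φ_0 = 1, φ_1 = x, φ_2 = x^2.
G =
  [2, 0, 2/3]
  [0, 2/3, 0]
  [2/3, 0, 2/5],
b = (-62/15, -4/15, -26/35).
Solving gives a_0 = -114/35, a_1 = -2/5, a_2 = 25/7, so
  g(x) = 25*x^2/7 - 2*x/5 - 114/35.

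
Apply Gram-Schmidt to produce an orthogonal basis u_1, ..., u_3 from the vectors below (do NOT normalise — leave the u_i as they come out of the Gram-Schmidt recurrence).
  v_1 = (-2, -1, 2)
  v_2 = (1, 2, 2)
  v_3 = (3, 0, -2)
Orthogonal basis:
  u_1 = (-2, -1, 2)
  u_2 = (1, 2, 2)
  u_3 = (8/9, -8/9, 4/9)

Apply the Gram-Schmidt recurrence
  u_1 = v_1
  u_i = v_i − Σ_{j<i} ((v_i · u_j) / (u_j · u_j)) · u_j.

Step by step this gives:
  u_1 = (-2, -1, 2)
  u_2 = (1, 2, 2)
  u_3 = (8/9, -8/9, 4/9)

Orthogonality check:
  u_2 · u_1 = 0 (should be 0)
  u_3 · u_1 = 0 (should be 0)
  u_3 · u_2 = 0 (should be 0)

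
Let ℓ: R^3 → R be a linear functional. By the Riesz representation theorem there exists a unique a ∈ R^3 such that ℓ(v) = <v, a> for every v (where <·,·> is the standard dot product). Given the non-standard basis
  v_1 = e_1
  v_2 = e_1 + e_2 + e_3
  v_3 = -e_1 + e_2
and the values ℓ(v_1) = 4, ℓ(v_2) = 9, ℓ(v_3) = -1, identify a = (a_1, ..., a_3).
a = (4, 3, 2)

Write a = (a_1, ..., a_3) in the standard basis. For each basis vector v_i, ℓ(v_i) = <v_i, a> is a linear equation in the a_j's. Collect the n equations into a matrix system V a = ℓ, where row i of V is v_i (expressed in the standard basis). Since V is invertible (lower-triangular with 1s on the diagonal, up to permutation), solve by back-substitution:
  V =
[[1, 0, 0],
 [1, 1, 1],
 [-1, 1, 0]]
  V a = (4, 9, -1)
Solving gives a = (4, 3, 2).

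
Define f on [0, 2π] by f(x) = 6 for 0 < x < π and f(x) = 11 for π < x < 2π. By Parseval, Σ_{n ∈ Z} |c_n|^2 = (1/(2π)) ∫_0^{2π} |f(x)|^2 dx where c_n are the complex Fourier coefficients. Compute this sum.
Σ |c_n|^2 = 157/2

Parseval equates the L^2 energy of f (normalised by 1/(2π)) with the ℓ^2 sum of its Fourier coefficients: (1/(2π)) ∫_0^{2π} |f|^2 = Σ |c_n|^2.
Compute the left side: (1/(2π)) [∫_0^π 6^2 dx + ∫_π^{2π} 11^2 dx] = (1/(2π)) · (36π + 121π) = (36 + 121)/2 = 157/2.
So Σ_{n ∈ Z} |c_n|^2 = 157/2.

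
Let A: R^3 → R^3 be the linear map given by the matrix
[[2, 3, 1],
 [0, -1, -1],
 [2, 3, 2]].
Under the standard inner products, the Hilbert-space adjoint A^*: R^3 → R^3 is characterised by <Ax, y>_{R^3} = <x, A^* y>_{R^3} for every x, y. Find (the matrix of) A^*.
A^* = A^T =
[[2, 0, 2],
 [3, -1, 3],
 [1, -1, 2]]

For real matrices with standard dot products, the defining identity <Ax, y> = <x, A^* y> gives (Ax)^T y = x^T (A^*) y, i.e. x^T A^T y = x^T (A^*) y. Since this holds for all x, y, we must have A^* = A^T. Therefore
A^* =
[[2, 0, 2],
 [3, -1, 3],
 [1, -1, 2]].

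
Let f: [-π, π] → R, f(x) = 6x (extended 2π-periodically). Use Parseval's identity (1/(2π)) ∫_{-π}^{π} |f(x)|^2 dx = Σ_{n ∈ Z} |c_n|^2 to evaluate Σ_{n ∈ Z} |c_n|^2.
Σ |c_n|^2 = 12π^2

Expand and integrate term by term over [-π, π]:
  ∫ (6x)^2 dx = 36·(2π^3/3); ∫ 2·6·(0)·x dx = 0 (odd integrand); ∫ 0^2 dx = 0·2π.
So (1/(2π)) ∫_{-π}^{π} (6x)^2 dx = 36π^2/3 + 0 = 12π^2.
Parseval ⇒ Σ |c_n|^2 = 12π^2.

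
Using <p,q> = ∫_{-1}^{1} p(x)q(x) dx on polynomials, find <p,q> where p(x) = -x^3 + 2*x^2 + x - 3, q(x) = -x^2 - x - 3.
<p,q> = 224/15

Expand the product: p(x)·q(x) = x^5 - x^4 - 4*x^2 + 9.
∫_{-1}^{1} of each monomial x^k gives [2/(k+1) if k even, 0 if k odd]. Integrating term-by-term (or equivalently evaluating the antiderivative F(x) = x^6/6 - x^5/5 - 4*x^3/3 + 9*x at the endpoints):
  F(1) − F(−1) = 229/30 − (-73/10) = 224/15.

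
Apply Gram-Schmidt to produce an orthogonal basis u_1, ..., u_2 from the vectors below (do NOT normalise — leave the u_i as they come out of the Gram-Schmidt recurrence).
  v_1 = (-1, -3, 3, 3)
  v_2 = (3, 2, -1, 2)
Orthogonal basis:
  u_1 = (-1, -3, 3, 3)
  u_2 = (39/14, 19/14, -5/14, 37/14)

Apply the Gram-Schmidt recurrence
  u_1 = v_1
  u_i = v_i − Σ_{j<i} ((v_i · u_j) / (u_j · u_j)) · u_j.

Step by step this gives:
  u_1 = (-1, -3, 3, 3)
  u_2 = (39/14, 19/14, -5/14, 37/14)

Orthogonality check:
  u_2 · u_1 = 0 (should be 0)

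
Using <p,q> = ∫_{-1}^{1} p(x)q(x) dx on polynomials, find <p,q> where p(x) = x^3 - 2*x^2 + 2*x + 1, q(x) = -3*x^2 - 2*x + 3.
<p,q> = -16/15

Expand the product: p(x)·q(x) = -3*x^5 + 4*x^4 + x^3 - 13*x^2 + 4*x + 3.
∫_{-1}^{1} of each monomial x^k gives [2/(k+1) if k even, 0 if k odd]. Integrating term-by-term (or equivalently evaluating the antiderivative F(x) = -x^6/2 + 4*x^5/5 + x^4/4 - 13*x^3/3 + 2*x^2 + 3*x at the endpoints):
  F(1) − F(−1) = 73/60 − (137/60) = -16/15.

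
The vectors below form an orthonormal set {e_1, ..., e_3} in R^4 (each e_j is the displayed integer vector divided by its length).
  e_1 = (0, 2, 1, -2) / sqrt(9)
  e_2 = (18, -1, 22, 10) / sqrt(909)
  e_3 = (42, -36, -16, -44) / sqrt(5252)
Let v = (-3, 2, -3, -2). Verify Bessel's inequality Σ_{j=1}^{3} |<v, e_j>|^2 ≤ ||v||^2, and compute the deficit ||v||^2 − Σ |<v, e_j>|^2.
Σ |<v, e_j>|^2 = 334/13; ||v||^2 = 26; deficit = 4/13

Write each e_j = u_j / sqrt(<u_j, u_j>) where u_j is the displayed integer vector. Then <v, e_j> = <v, u_j> / sqrt(<u_j, u_j>), so |<v, e_j>|^2 = <v, u_j>^2 / <u_j, u_j>.
Coefficients: <v, e_1> = 5/sqrt(9), <v, e_2> = -142/sqrt(909), <v, e_3> = -62/sqrt(5252).
Square and sum: Σ |<v, e_j>|^2 = 334/13.
Compute ||v||^2 = v·v = 26.
Deficit = 26 − 334/13 = 4/13 ≥ 0, confirming Bessel's inequality. (The deficit equals ||v − Σ <v,e_j> e_j||^2, the squared distance from v to span{e_j}.)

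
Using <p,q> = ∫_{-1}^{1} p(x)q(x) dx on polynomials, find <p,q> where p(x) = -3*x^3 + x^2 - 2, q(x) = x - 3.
<p,q> = 44/5

Expand the product: p(x)·q(x) = -3*x^4 + 10*x^3 - 3*x^2 - 2*x + 6.
∫_{-1}^{1} of each monomial x^k gives [2/(k+1) if k even, 0 if k odd]. Integrating term-by-term (or equivalently evaluating the antiderivative F(x) = -3*x^5/5 + 5*x^4/2 - x^3 - x^2 + 6*x at the endpoints):
  F(1) − F(−1) = 59/10 − (-29/10) = 44/5.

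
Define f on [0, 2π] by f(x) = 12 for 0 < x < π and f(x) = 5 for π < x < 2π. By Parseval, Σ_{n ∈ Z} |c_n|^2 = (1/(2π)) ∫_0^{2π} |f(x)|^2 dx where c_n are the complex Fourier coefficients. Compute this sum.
Σ |c_n|^2 = 169/2

Parseval equates the L^2 energy of f (normalised by 1/(2π)) with the ℓ^2 sum of its Fourier coefficients: (1/(2π)) ∫_0^{2π} |f|^2 = Σ |c_n|^2.
Compute the left side: (1/(2π)) [∫_0^π 12^2 dx + ∫_π^{2π} 5^2 dx] = (1/(2π)) · (144π + 25π) = (144 + 25)/2 = 169/2.
So Σ_{n ∈ Z} |c_n|^2 = 169/2.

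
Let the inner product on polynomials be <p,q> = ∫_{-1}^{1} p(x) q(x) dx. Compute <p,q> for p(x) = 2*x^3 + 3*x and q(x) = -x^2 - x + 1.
<p,q> = -14/5

Expand the product: p(x)·q(x) = -2*x^5 - 2*x^4 - x^3 - 3*x^2 + 3*x.
∫_{-1}^{1} of each monomial x^k gives [2/(k+1) if k even, 0 if k odd]. Integrating term-by-term (or equivalently evaluating the antiderivative F(x) = -x^6/3 - 2*x^5/5 - x^4/4 - x^3 + 3*x^2/2 at the endpoints):
  F(1) − F(−1) = -29/60 − (139/60) = -14/5.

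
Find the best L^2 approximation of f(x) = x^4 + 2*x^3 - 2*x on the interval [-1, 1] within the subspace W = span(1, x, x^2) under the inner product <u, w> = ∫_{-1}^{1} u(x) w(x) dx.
g(x) = 6*x^2/7 - 4*x/5 - 3/35

The best approximation g ∈ W is the orthogonal projection of f onto W. Writing g = a_0 + a_1 x + a_2 x^2, the coefficients solve the normal equations G · a = b where
  G_{ij} = <φ_i, φ_j> and b_i = <f, φ_i>, with φ_0 = 1, φ_1 = x, φ_2 = x^2.
G =
  [2, 0, 2/3]
  [0, 2/3, 0]
  [2/3, 0, 2/5],
b = (2/5, -8/15, 2/7).
Solving gives a_0 = -3/35, a_1 = -4/5, a_2 = 6/7, so
  g(x) = 6*x^2/7 - 4*x/5 - 3/35.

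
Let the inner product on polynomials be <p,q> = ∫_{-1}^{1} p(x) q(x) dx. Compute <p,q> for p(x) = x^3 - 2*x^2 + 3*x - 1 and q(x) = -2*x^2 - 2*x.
<p,q> = -28/15

Expand the product: p(x)·q(x) = -2*x^5 + 2*x^4 - 2*x^3 - 4*x^2 + 2*x.
∫_{-1}^{1} of each monomial x^k gives [2/(k+1) if k even, 0 if k odd]. Integrating term-by-term (or equivalently evaluating the antiderivative F(x) = -x^6/3 + 2*x^5/5 - x^4/2 - 4*x^3/3 + x^2 at the endpoints):
  F(1) − F(−1) = -23/30 − (11/10) = -28/15.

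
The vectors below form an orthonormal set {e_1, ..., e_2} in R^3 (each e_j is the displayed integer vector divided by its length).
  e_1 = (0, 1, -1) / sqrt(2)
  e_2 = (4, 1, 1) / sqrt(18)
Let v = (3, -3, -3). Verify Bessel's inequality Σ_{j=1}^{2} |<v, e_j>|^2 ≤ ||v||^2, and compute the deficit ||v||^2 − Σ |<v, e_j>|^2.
Σ |<v, e_j>|^2 = 2; ||v||^2 = 27; deficit = 25

Write each e_j = u_j / sqrt(<u_j, u_j>) where u_j is the displayed integer vector. Then <v, e_j> = <v, u_j> / sqrt(<u_j, u_j>), so |<v, e_j>|^2 = <v, u_j>^2 / <u_j, u_j>.
Coefficients: <v, e_1> = 0/sqrt(2), <v, e_2> = 6/sqrt(18).
Square and sum: Σ |<v, e_j>|^2 = 2.
Compute ||v||^2 = v·v = 27.
Deficit = 27 − 2 = 25 ≥ 0, confirming Bessel's inequality. (The deficit equals ||v − Σ <v,e_j> e_j||^2, the squared distance from v to span{e_j}.)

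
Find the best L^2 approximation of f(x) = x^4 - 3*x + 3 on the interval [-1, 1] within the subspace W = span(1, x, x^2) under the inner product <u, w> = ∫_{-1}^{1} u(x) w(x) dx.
g(x) = 6*x^2/7 - 3*x + 102/35

The best approximation g ∈ W is the orthogonal projection of f onto W. Writing g = a_0 + a_1 x + a_2 x^2, the coefficients solve the normal equations G · a = b where
  G_{ij} = <φ_i, φ_j> and b_i = <f, φ_i>, with φ_0 = 1, φ_1 = x, φ_2 = x^2.
G =
  [2, 0, 2/3]
  [0, 2/3, 0]
  [2/3, 0, 2/5],
b = (32/5, -2, 16/7).
Solving gives a_0 = 102/35, a_1 = -3, a_2 = 6/7, so
  g(x) = 6*x^2/7 - 3*x + 102/35.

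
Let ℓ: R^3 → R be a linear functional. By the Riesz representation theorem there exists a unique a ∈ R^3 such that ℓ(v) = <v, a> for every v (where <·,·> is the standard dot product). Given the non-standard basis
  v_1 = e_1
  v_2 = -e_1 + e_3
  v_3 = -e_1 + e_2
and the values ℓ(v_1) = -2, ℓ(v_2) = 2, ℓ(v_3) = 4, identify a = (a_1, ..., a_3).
a = (-2, 2, 0)

Write a = (a_1, ..., a_3) in the standard basis. For each basis vector v_i, ℓ(v_i) = <v_i, a> is a linear equation in the a_j's. Collect the n equations into a matrix system V a = ℓ, where row i of V is v_i (expressed in the standard basis). Since V is invertible (lower-triangular with 1s on the diagonal, up to permutation), solve by back-substitution:
  V =
[[1, 0, 0],
 [-1, 0, 1],
 [-1, 1, 0]]
  V a = (-2, 2, 4)
Solving gives a = (-2, 2, 0).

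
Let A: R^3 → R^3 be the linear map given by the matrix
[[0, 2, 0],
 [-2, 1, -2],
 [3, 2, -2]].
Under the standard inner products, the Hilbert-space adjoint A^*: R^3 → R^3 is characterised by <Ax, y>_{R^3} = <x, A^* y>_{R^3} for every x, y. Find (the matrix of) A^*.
A^* = A^T =
[[0, -2, 3],
 [2, 1, 2],
 [0, -2, -2]]

For real matrices with standard dot products, the defining identity <Ax, y> = <x, A^* y> gives (Ax)^T y = x^T (A^*) y, i.e. x^T A^T y = x^T (A^*) y. Since this holds for all x, y, we must have A^* = A^T. Therefore
A^* =
[[0, -2, 3],
 [2, 1, 2],
 [0, -2, -2]].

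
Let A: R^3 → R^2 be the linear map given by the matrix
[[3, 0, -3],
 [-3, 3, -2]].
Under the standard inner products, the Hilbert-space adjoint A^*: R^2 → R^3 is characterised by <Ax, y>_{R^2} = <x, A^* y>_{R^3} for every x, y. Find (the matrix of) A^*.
A^* = A^T =
[[3, -3],
 [0, 3],
 [-3, -2]]

For real matrices with standard dot products, the defining identity <Ax, y> = <x, A^* y> gives (Ax)^T y = x^T (A^*) y, i.e. x^T A^T y = x^T (A^*) y. Since this holds for all x, y, we must have A^* = A^T. Therefore
A^* =
[[3, -3],
 [0, 3],
 [-3, -2]].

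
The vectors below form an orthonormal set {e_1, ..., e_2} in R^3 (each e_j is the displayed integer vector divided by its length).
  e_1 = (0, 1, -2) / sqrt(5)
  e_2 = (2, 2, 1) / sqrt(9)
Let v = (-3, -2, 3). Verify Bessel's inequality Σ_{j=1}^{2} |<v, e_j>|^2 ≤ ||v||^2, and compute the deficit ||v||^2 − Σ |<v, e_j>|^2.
Σ |<v, e_j>|^2 = 821/45; ||v||^2 = 22; deficit = 169/45

Write each e_j = u_j / sqrt(<u_j, u_j>) where u_j is the displayed integer vector. Then <v, e_j> = <v, u_j> / sqrt(<u_j, u_j>), so |<v, e_j>|^2 = <v, u_j>^2 / <u_j, u_j>.
Coefficients: <v, e_1> = -8/sqrt(5), <v, e_2> = -7/sqrt(9).
Square and sum: Σ |<v, e_j>|^2 = 821/45.
Compute ||v||^2 = v·v = 22.
Deficit = 22 − 821/45 = 169/45 ≥ 0, confirming Bessel's inequality. (The deficit equals ||v − Σ <v,e_j> e_j||^2, the squared distance from v to span{e_j}.)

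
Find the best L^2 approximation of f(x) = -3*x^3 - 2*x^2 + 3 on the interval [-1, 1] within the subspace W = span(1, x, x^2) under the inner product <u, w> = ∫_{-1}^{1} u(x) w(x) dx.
g(x) = -2*x^2 - 9*x/5 + 3

The best approximation g ∈ W is the orthogonal projection of f onto W. Writing g = a_0 + a_1 x + a_2 x^2, the coefficients solve the normal equations G · a = b where
  G_{ij} = <φ_i, φ_j> and b_i = <f, φ_i>, with φ_0 = 1, φ_1 = x, φ_2 = x^2.
G =
  [2, 0, 2/3]
  [0, 2/3, 0]
  [2/3, 0, 2/5],
b = (14/3, -6/5, 6/5).
Solving gives a_0 = 3, a_1 = -9/5, a_2 = -2, so
  g(x) = -2*x^2 - 9*x/5 + 3.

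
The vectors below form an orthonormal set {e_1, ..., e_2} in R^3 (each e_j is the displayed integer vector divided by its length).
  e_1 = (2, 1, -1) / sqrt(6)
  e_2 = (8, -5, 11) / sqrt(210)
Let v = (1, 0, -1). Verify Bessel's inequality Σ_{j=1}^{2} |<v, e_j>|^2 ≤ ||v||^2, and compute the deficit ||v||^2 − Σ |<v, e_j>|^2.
Σ |<v, e_j>|^2 = 54/35; ||v||^2 = 2; deficit = 16/35

Write each e_j = u_j / sqrt(<u_j, u_j>) where u_j is the displayed integer vector. Then <v, e_j> = <v, u_j> / sqrt(<u_j, u_j>), so |<v, e_j>|^2 = <v, u_j>^2 / <u_j, u_j>.
Coefficients: <v, e_1> = 3/sqrt(6), <v, e_2> = -3/sqrt(210).
Square and sum: Σ |<v, e_j>|^2 = 54/35.
Compute ||v||^2 = v·v = 2.
Deficit = 2 − 54/35 = 16/35 ≥ 0, confirming Bessel's inequality. (The deficit equals ||v − Σ <v,e_j> e_j||^2, the squared distance from v to span{e_j}.)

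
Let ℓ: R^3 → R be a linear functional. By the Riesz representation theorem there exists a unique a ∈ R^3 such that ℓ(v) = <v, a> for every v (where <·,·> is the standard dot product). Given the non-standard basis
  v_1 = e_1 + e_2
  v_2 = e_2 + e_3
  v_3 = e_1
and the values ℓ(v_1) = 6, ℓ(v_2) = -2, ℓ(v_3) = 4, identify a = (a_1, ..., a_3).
a = (4, 2, -4)

Write a = (a_1, ..., a_3) in the standard basis. For each basis vector v_i, ℓ(v_i) = <v_i, a> is a linear equation in the a_j's. Collect the n equations into a matrix system V a = ℓ, where row i of V is v_i (expressed in the standard basis). Since V is invertible (lower-triangular with 1s on the diagonal, up to permutation), solve by back-substitution:
  V =
[[1, 1, 0],
 [0, 1, 1],
 [1, 0, 0]]
  V a = (6, -2, 4)
Solving gives a = (4, 2, -4).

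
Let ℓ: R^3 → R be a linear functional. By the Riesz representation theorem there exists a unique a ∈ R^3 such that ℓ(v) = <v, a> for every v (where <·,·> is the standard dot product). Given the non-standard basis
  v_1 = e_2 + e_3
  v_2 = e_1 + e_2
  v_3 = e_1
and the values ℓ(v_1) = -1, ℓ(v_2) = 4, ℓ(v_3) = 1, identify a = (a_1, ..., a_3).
a = (1, 3, -4)

Write a = (a_1, ..., a_3) in the standard basis. For each basis vector v_i, ℓ(v_i) = <v_i, a> is a linear equation in the a_j's. Collect the n equations into a matrix system V a = ℓ, where row i of V is v_i (expressed in the standard basis). Since V is invertible (lower-triangular with 1s on the diagonal, up to permutation), solve by back-substitution:
  V =
[[0, 1, 1],
 [1, 1, 0],
 [1, 0, 0]]
  V a = (-1, 4, 1)
Solving gives a = (1, 3, -4).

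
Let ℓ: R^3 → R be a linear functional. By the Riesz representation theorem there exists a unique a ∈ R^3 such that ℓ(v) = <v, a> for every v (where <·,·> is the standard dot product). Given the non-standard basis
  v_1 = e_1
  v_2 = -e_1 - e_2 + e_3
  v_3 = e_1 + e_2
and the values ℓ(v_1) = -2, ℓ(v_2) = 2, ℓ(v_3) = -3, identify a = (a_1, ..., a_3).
a = (-2, -1, -1)

Write a = (a_1, ..., a_3) in the standard basis. For each basis vector v_i, ℓ(v_i) = <v_i, a> is a linear equation in the a_j's. Collect the n equations into a matrix system V a = ℓ, where row i of V is v_i (expressed in the standard basis). Since V is invertible (lower-triangular with 1s on the diagonal, up to permutation), solve by back-substitution:
  V =
[[1, 0, 0],
 [-1, -1, 1],
 [1, 1, 0]]
  V a = (-2, 2, -3)
Solving gives a = (-2, -1, -1).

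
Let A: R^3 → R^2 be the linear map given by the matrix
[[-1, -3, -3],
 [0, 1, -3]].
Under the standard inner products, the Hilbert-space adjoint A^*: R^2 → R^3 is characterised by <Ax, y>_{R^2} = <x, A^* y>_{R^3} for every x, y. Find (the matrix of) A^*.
A^* = A^T =
[[-1, 0],
 [-3, 1],
 [-3, -3]]

For real matrices with standard dot products, the defining identity <Ax, y> = <x, A^* y> gives (Ax)^T y = x^T (A^*) y, i.e. x^T A^T y = x^T (A^*) y. Since this holds for all x, y, we must have A^* = A^T. Therefore
A^* =
[[-1, 0],
 [-3, 1],
 [-3, -3]].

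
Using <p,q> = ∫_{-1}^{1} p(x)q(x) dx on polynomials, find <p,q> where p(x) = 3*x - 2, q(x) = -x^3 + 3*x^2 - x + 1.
<p,q> = -56/5

Expand the product: p(x)·q(x) = -3*x^4 + 11*x^3 - 9*x^2 + 5*x - 2.
∫_{-1}^{1} of each monomial x^k gives [2/(k+1) if k even, 0 if k odd]. Integrating term-by-term (or equivalently evaluating the antiderivative F(x) = -3*x^5/5 + 11*x^4/4 - 3*x^3 + 5*x^2/2 - 2*x at the endpoints):
  F(1) − F(−1) = -7/20 − (217/20) = -56/5.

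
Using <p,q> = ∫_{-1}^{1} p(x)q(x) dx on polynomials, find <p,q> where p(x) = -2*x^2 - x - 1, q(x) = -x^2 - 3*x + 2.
<p,q> = -16/5

Expand the product: p(x)·q(x) = 2*x^4 + 7*x^3 + x - 2.
∫_{-1}^{1} of each monomial x^k gives [2/(k+1) if k even, 0 if k odd]. Integrating term-by-term (or equivalently evaluating the antiderivative F(x) = 2*x^5/5 + 7*x^4/4 + x^2/2 - 2*x at the endpoints):
  F(1) − F(−1) = 13/20 − (77/20) = -16/5.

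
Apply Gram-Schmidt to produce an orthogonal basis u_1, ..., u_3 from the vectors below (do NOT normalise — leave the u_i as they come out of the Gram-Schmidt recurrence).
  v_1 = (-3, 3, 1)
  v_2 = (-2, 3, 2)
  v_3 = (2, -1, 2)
Orthogonal basis:
  u_1 = (-3, 3, 1)
  u_2 = (13/19, 6/19, 21/19)
  u_3 = (-6/17, -8/17, 6/17)

Apply the Gram-Schmidt recurrence
  u_1 = v_1
  u_i = v_i − Σ_{j<i} ((v_i · u_j) / (u_j · u_j)) · u_j.

Step by step this gives:
  u_1 = (-3, 3, 1)
  u_2 = (13/19, 6/19, 21/19)
  u_3 = (-6/17, -8/17, 6/17)

Orthogonality check:
  u_2 · u_1 = 0 (should be 0)
  u_3 · u_1 = 0 (should be 0)
  u_3 · u_2 = 0 (should be 0)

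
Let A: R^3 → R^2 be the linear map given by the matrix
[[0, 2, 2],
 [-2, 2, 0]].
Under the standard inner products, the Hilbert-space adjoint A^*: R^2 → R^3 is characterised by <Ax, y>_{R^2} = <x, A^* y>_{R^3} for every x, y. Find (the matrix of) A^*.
A^* = A^T =
[[0, -2],
 [2, 2],
 [2, 0]]

For real matrices with standard dot products, the defining identity <Ax, y> = <x, A^* y> gives (Ax)^T y = x^T (A^*) y, i.e. x^T A^T y = x^T (A^*) y. Since this holds for all x, y, we must have A^* = A^T. Therefore
A^* =
[[0, -2],
 [2, 2],
 [2, 0]].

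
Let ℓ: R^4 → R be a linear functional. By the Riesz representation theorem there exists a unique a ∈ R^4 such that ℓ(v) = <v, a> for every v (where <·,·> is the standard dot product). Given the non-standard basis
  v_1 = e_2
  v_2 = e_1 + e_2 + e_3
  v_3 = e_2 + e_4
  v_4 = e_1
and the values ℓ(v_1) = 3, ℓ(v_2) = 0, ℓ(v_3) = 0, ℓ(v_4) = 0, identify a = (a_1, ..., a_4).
a = (0, 3, -3, -3)

Write a = (a_1, ..., a_4) in the standard basis. For each basis vector v_i, ℓ(v_i) = <v_i, a> is a linear equation in the a_j's. Collect the n equations into a matrix system V a = ℓ, where row i of V is v_i (expressed in the standard basis). Since V is invertible (lower-triangular with 1s on the diagonal, up to permutation), solve by back-substitution:
  V =
[[0, 1, 0, 0],
 [1, 1, 1, 0],
 [0, 1, 0, 1],
 [1, 0, 0, 0]]
  V a = (3, 0, 0, 0)
Solving gives a = (0, 3, -3, -3).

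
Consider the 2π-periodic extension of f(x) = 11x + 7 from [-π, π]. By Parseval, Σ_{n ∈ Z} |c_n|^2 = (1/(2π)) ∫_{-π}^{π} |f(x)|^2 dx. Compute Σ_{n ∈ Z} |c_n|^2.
Σ |c_n|^2 = 121π^2/3 + 49

Expand and integrate term by term over [-π, π]:
  ∫ (11x)^2 dx = 121·(2π^3/3); ∫ 2·11·(7)·x dx = 0 (odd integrand); ∫ 7^2 dx = 49·2π.
So (1/(2π)) ∫_{-π}^{π} (11x + 7)^2 dx = 121π^2/3 + 49 = 121π^2/3 + 49.
Parseval ⇒ Σ |c_n|^2 = 121π^2/3 + 49.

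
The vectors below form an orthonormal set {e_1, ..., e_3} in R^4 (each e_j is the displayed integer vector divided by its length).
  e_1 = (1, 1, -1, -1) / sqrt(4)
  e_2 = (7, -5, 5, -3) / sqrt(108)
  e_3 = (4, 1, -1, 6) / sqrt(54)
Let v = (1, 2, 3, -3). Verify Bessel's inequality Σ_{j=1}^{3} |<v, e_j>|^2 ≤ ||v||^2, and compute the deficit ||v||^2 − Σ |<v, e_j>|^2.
Σ |<v, e_j>|^2 = 21/2; ||v||^2 = 23; deficit = 25/2

Write each e_j = u_j / sqrt(<u_j, u_j>) where u_j is the displayed integer vector. Then <v, e_j> = <v, u_j> / sqrt(<u_j, u_j>), so |<v, e_j>|^2 = <v, u_j>^2 / <u_j, u_j>.
Coefficients: <v, e_1> = 3/sqrt(4), <v, e_2> = 21/sqrt(108), <v, e_3> = -15/sqrt(54).
Square and sum: Σ |<v, e_j>|^2 = 21/2.
Compute ||v||^2 = v·v = 23.
Deficit = 23 − 21/2 = 25/2 ≥ 0, confirming Bessel's inequality. (The deficit equals ||v − Σ <v,e_j> e_j||^2, the squared distance from v to span{e_j}.)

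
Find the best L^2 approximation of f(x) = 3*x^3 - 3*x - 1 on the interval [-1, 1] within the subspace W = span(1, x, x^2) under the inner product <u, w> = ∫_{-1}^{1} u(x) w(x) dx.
g(x) = -6*x/5 - 1

The best approximation g ∈ W is the orthogonal projection of f onto W. Writing g = a_0 + a_1 x + a_2 x^2, the coefficients solve the normal equations G · a = b where
  G_{ij} = <φ_i, φ_j> and b_i = <f, φ_i>, with φ_0 = 1, φ_1 = x, φ_2 = x^2.
G =
  [2, 0, 2/3]
  [0, 2/3, 0]
  [2/3, 0, 2/5],
b = (-2, -4/5, -2/3).
Solving gives a_0 = -1, a_1 = -6/5, a_2 = 0, so
  g(x) = -6*x/5 - 1.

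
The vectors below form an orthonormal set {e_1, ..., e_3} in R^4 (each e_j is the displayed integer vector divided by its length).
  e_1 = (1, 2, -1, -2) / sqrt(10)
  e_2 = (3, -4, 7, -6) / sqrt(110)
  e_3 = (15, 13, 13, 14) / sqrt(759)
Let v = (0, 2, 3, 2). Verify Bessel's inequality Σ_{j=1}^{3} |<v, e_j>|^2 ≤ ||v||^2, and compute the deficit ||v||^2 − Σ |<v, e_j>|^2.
Σ |<v, e_j>|^2 = 283/23; ||v||^2 = 17; deficit = 108/23

Write each e_j = u_j / sqrt(<u_j, u_j>) where u_j is the displayed integer vector. Then <v, e_j> = <v, u_j> / sqrt(<u_j, u_j>), so |<v, e_j>|^2 = <v, u_j>^2 / <u_j, u_j>.
Coefficients: <v, e_1> = -3/sqrt(10), <v, e_2> = 1/sqrt(110), <v, e_3> = 93/sqrt(759).
Square and sum: Σ |<v, e_j>|^2 = 283/23.
Compute ||v||^2 = v·v = 17.
Deficit = 17 − 283/23 = 108/23 ≥ 0, confirming Bessel's inequality. (The deficit equals ||v − Σ <v,e_j> e_j||^2, the squared distance from v to span{e_j}.)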